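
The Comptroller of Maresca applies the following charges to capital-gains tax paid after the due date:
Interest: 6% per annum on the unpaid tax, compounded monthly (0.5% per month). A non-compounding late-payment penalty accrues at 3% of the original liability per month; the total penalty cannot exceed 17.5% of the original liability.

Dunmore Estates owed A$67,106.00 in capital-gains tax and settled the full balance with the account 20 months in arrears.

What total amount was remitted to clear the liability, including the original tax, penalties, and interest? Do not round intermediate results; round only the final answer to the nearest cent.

Penalty (uncapped): 20 × 3% × A$67,106.00 = A$40,263.60; cap = 17.5% × A$67,106.00 = A$11,743.55 → penalty = A$11,743.55
Interest: A$67,106.00 × ((1 + 0.005)^20 − 1) = A$67,106.00 × 0.1048956… = A$7,039.1226…
Total = A$67,106.00 + A$11,743.5500 + A$7,039.1226… = A$85,888.67

A$85,888.67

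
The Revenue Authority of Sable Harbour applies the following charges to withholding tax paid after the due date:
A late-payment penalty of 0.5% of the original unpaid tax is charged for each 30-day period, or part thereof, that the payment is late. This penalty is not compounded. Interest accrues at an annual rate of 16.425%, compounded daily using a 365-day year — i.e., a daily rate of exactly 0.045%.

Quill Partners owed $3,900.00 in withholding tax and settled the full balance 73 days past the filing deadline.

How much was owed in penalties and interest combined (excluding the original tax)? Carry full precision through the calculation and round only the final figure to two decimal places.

Penalty periods: ⌈73/30⌉ = 3; penalty = 3 × 0.5% × $3,900.00 = $58.50
Interest: $3,900.00 × ((1 + 0.00045)^73 − 1) = $3,900.00 × 0.03338788… = $130.2127…
Penalties + interest = $58.5000 + $130.2127… = $188.71

$188.71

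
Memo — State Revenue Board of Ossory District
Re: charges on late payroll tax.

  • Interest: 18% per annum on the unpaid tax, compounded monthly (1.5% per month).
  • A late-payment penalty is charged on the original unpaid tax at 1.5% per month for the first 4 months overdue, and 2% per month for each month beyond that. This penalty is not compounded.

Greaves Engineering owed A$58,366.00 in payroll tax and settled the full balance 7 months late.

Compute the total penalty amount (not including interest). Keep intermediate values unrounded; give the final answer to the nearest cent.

Penalty, months 1–4: 4 × 1.5% × A$58,366.00 = A$3,501.96
Penalty, months 5–7: 3 × 2% × A$58,366.00 = A$3,501.96
Total penalty = A$3,501.96 + A$3,501.96 = A$7,003.92

A$7,003.92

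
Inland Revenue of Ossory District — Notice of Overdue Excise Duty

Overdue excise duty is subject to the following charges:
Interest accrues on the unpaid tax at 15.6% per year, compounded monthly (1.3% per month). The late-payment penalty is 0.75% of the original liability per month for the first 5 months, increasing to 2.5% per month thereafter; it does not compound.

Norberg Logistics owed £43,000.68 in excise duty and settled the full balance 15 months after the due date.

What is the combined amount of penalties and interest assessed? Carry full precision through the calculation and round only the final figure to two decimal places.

£21,555.59

Penalty, months 1–5: 5 × 0.75% × £43,000.68 = £1,612.53…
Penalty, months 6–15: 10 × 2.5% × £43,000.68 = £10,750.17
Interest: £43,000.68 × ((1 + 0.013)^15 − 1) = £43,000.68 × 0.2137848… = £9,192.8901…
Penalties + interest = £12,362.6955 + £9,192.8901… = £21,555.59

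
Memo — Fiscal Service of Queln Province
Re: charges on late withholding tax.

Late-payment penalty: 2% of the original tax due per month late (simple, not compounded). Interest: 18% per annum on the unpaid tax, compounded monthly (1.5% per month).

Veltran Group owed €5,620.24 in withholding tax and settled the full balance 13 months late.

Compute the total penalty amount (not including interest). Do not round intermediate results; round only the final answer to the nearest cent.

€1,461.26

Late-payment penalty = 2% × €5,620.24 × 13 mo = €1,461.26…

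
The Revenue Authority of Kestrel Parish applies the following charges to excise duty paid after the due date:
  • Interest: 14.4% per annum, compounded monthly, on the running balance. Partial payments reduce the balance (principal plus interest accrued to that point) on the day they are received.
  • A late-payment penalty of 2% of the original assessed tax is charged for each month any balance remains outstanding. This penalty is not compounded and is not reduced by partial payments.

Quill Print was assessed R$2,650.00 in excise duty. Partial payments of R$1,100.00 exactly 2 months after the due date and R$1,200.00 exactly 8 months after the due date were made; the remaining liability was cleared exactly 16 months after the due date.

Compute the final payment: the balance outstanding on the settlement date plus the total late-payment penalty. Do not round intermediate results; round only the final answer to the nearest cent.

R$1,435.17

Monthly rate = 14.4% ÷ 12 = 1.2%
Balance at month 2: R$2,650.0000 × (1 + 0.012)^2 = R$2,713.9816
After R$1,100.00 payment: R$2,713.9816 − R$1,100.00 = R$1,613.9816
Balance at month 8: R$1,613.9816 × (1 + 0.012)^6 = R$1,733.7308…
After R$1,200.00 payment: R$1,733.7308… − R$1,200.00 = R$533.7308…
Balance at month 16: R$533.7308… × (1 + 0.012)^8 = R$587.1733…
Penalty: 16 × 2% × R$2,650.00 = R$848.00
Final settlement = outstanding balance + penalty = R$587.1733… + R$848.00 = R$1,435.17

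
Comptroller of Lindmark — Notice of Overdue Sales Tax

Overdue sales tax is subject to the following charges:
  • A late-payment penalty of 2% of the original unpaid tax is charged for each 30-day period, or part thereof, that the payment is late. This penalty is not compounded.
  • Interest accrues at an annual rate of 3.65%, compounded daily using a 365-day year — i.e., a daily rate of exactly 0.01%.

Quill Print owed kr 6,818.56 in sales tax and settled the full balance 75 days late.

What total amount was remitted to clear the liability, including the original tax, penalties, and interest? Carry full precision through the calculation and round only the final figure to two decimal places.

kr 7,279.00

Penalty periods: ⌈75/30⌉ = 3; penalty = 3 × 2% × kr 6,818.56 = kr 409.11…
Interest: kr 6,818.56 × ((1 + 0.0001)^75 − 1) = kr 6,818.56 × 0.00752782… = kr 51.3289…
Total = kr 6,818.56 + kr 409.1136 + kr 51.3289… = kr 7,279.00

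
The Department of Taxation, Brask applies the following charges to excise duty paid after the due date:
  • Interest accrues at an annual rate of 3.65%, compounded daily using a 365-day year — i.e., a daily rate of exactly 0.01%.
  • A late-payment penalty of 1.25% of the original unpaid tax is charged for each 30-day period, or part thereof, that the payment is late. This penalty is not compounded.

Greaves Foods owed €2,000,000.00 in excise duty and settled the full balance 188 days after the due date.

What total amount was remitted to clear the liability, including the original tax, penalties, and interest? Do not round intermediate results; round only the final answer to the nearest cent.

Penalty periods: ⌈188/30⌉ = 7; penalty = 7 × 1.25% × €2,000,000.00 = €175,000.00
Interest: €2,000,000.00 × ((1 + 0.0001)^188 − 1) = €2,000,000.00 × 0.01897687… = €37,953.7498…
Total = €2,000,000.00 + €175,000.0000 + €37,953.7498… = €2,212,953.75

€2,212,953.75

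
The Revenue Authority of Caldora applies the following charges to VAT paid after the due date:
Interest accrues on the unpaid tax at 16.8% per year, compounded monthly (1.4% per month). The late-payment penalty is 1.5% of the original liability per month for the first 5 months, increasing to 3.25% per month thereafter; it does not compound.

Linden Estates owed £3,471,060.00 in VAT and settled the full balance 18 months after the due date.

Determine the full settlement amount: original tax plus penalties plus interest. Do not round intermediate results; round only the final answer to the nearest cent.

£6,184,906.21

Penalty, months 1–5: 5 × 1.5% × £3,471,060.00 = £260,329.50
Penalty, months 6–18: 13 × 3.25% × £3,471,060.00 = £1,466,522.85
Interest: £3,471,060.00 × ((1 + 0.014)^18 − 1) = £3,471,060.00 × 0.2843494… = £986,993.8569…
Total = £3,471,060.00 + £1,726,852.3500 + £986,993.8569… = £6,184,906.21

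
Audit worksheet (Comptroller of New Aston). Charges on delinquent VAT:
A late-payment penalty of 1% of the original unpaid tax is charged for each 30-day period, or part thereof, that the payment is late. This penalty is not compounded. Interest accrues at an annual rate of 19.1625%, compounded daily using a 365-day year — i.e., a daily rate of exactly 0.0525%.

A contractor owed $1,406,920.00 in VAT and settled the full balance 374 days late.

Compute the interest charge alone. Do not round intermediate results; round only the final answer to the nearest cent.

$305,146.97

Interest: $1,406,920.00 × ((1 + 0.000525)^374 − 1) = $1,406,920.00 × 0.21689006… = $305,146.9686…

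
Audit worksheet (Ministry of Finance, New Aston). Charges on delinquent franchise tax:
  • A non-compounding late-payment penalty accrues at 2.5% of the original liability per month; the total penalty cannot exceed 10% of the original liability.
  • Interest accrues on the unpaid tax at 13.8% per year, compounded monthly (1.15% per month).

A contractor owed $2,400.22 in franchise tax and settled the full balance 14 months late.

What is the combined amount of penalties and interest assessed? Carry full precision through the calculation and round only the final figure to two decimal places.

$656.72

Penalty (uncapped): 14 × 2.5% × $2,400.22 = $840.08…; cap = 10% × $2,400.22 = $240.02… → penalty = $240.02…
Interest: $2,400.22 × ((1 + 0.0115)^14 − 1) = $2,400.22 × 0.1736063… = $416.6932…
Penalties + interest = $240.0220 + $416.6932… = $656.72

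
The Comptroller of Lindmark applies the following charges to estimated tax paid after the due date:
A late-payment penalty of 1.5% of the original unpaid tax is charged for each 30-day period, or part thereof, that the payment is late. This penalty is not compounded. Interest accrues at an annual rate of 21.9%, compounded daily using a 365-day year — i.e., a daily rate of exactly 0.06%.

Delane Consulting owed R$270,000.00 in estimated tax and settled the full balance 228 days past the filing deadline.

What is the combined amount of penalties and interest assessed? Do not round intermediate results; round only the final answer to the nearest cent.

R$71,968.98

Penalty periods: ⌈228/30⌉ = 8; penalty = 8 × 1.5% × R$270,000.00 = R$32,400.00
Interest: R$270,000.00 × ((1 + 0.0006)^228 − 1) = R$270,000.00 × 0.14655177… = R$39,568.9777…
Penalties + interest = R$32,400.0000 + R$39,568.9777… = R$71,968.98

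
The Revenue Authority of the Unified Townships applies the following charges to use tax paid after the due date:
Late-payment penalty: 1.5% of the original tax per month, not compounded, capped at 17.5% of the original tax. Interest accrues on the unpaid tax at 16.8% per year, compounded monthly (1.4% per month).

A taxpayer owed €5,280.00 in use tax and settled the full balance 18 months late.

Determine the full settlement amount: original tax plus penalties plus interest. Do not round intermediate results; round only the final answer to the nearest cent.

Penalty (uncapped): 18 × 1.5% × €5,280.00 = €1,425.60; cap = 17.5% × €5,280.00 = €924.00 → penalty = €924.00
Interest: €5,280.00 × ((1 + 0.014)^18 − 1) = €5,280.00 × 0.2843494… = €1,501.3649…
Total = €5,280.00 + €924.0000 + €1,501.3649… = €7,705.36

€7,705.36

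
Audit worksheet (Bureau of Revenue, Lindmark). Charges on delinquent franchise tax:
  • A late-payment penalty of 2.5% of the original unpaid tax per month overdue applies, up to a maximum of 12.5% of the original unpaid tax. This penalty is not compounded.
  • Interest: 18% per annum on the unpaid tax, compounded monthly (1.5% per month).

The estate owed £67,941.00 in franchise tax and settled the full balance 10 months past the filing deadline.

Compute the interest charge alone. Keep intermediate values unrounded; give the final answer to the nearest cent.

Interest: £67,941.00 × ((1 + 0.015)^10 − 1) = £67,941.00 × 0.1605408… = £10,907.3042…

£10,907.30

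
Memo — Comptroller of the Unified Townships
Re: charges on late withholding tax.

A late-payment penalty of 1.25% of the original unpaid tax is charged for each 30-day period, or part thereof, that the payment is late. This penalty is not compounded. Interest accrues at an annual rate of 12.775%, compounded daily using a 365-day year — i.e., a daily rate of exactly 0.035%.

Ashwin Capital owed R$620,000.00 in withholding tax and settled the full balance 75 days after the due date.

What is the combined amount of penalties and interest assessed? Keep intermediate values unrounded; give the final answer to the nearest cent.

Penalty periods: ⌈75/30⌉ = 3; penalty = 3 × 1.25% × R$620,000.00 = R$23,250.00
Interest: R$620,000.00 × ((1 + 0.00035)^75 − 1) = R$620,000.00 × 0.02659285… = R$16,487.5676…
Penalties + interest = R$23,250.0000 + R$16,487.5676… = R$39,737.57

R$39,737.57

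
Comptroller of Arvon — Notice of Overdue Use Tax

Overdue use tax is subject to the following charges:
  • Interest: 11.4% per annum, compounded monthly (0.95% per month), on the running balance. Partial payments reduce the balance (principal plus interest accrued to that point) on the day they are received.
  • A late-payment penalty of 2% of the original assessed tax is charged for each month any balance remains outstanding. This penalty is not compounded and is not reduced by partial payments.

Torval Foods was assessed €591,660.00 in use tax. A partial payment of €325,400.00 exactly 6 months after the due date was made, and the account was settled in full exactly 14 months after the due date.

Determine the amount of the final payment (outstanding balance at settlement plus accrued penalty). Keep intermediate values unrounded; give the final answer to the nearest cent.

Balance at month 6: €591,660.0000 × (1 + 0.0095)^6 = €626,195.7978…
After €325,400.00 payment: €626,195.7978… − €325,400.00 = €300,795.7978…
Balance at month 14: €300,795.7978… × (1 + 0.0095)^8 = €324,431.0043…
Penalty: 14 × 2% × €591,660.00 = €165,664.80
Final settlement = outstanding balance + penalty = €324,431.0043… + €165,664.80 = €490,095.80

€490,095.80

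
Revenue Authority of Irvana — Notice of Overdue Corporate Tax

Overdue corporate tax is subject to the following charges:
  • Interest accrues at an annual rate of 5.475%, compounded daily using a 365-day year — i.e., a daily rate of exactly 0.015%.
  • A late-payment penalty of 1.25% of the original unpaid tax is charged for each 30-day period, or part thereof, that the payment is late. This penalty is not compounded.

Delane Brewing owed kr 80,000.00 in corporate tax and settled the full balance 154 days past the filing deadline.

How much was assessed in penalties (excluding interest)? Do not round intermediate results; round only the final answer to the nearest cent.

kr 6,000.00

Penalty periods: ⌈154/30⌉ = 6; penalty = 6 × 1.25% × kr 80,000.00 = kr 6,000.00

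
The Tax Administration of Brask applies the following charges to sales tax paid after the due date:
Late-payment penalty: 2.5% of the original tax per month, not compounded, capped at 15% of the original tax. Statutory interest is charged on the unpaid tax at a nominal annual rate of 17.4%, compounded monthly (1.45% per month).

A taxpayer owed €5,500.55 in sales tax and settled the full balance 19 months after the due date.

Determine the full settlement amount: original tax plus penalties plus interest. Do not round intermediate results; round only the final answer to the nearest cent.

Penalty (uncapped): 19 × 2.5% × €5,500.55 = €2,612.76…; cap = 15% × €5,500.55 = €825.08… → penalty = €825.08…
Interest: €5,500.55 × ((1 + 0.0145)^19 − 1) = €5,500.55 × 0.3145859… = €1,730.3956…
Total = €5,500.55 + €825.0825 + €1,730.3956… = €8,056.03

€8,056.03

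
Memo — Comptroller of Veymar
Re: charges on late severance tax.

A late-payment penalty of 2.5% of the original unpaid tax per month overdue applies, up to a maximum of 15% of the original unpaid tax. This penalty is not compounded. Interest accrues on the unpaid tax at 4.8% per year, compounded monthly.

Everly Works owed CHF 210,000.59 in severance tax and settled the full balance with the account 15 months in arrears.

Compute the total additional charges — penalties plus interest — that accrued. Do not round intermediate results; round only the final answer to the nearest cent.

Penalty (uncapped): 15 × 2.5% × CHF 210,000.59 = CHF 78,750.22…; cap = 15% × CHF 210,000.59 = CHF 31,500.09… → penalty = CHF 31,500.09…
Interest (4.8%/yr ÷ 12 = 0.4%/month): CHF 210,000.59 × ((1 + 0.004)^15 − 1) = CHF 12,959.0256…
Penalties + interest = CHF 31,500.0885 + CHF 12,959.0256… = CHF 44,459.11

CHF 44,459.11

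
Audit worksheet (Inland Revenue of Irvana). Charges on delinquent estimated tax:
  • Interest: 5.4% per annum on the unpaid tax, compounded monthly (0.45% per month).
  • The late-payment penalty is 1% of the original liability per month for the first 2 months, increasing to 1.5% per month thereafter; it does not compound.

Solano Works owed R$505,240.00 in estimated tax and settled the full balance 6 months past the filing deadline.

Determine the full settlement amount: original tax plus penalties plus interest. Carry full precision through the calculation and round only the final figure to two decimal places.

R$559,455.07

Penalty, months 1–2: 2 × 1% × R$505,240.00 = R$10,104.80
Penalty, months 3–6: 4 × 1.5% × R$505,240.00 = R$30,314.40
Interest: R$505,240.00 × ((1 + 0.0045)^6 − 1) = R$505,240.00 × 0.0273056… = R$13,795.8706…
Total = R$505,240.00 + R$40,419.2000 + R$13,795.8706… = R$559,455.07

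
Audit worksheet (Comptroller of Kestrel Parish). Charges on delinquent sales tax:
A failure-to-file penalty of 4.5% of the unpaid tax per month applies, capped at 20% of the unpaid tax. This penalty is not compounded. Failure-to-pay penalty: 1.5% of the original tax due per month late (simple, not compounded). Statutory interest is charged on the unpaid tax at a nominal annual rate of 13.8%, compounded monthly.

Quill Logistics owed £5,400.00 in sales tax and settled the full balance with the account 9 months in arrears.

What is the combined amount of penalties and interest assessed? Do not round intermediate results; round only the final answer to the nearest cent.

Failure-to-file: 9 × 4.5% × £5,400.00 = £2,187.00, capped at 20% × £5,400.00 = £1,080.00
Failure-to-pay penalty: 9 × 1.5% × £5,400.00 = £729.00
Interest (13.8%/yr ÷ 12 = 1.15%/month): £5,400.00 × ((1 + 0.0115)^9 − 1) = £585.3113…
Penalties + interest = £1,809.0000 + £585.3113… = £2,394.31

£2,394.31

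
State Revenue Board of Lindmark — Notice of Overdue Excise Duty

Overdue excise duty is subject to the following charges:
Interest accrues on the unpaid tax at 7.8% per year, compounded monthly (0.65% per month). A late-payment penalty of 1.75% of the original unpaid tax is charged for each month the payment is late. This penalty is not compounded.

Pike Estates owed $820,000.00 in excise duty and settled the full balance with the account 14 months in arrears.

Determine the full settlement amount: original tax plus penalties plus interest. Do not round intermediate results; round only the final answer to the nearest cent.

Late-payment penalty: 14 × 1.75% × $820,000.00 = $200,900.00
Interest: $820,000.00 × ((1 + 0.0065)^14 − 1) = $820,000.00 × 0.0949465… = $77,856.1495…
Total = $820,000.00 + $200,900.0000 + $77,856.1495… = $1,098,756.15

$1,098,756.15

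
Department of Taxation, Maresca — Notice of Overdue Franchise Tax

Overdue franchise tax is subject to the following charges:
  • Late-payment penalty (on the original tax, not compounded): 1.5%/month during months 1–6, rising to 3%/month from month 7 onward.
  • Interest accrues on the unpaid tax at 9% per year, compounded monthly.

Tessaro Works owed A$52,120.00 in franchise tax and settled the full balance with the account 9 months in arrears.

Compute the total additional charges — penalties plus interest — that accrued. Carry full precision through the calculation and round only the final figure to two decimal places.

A$13,007.11

Penalty, months 1–6: 6 × 1.5% × A$52,120.00 = A$4,690.80
Penalty, months 7–9: 3 × 3% × A$52,120.00 = A$4,690.80
Interest (9%/yr ÷ 12 = 0.75%/month): A$52,120.00 × ((1 + 0.0075)^9 − 1) = A$3,625.5109…
Penalties + interest = A$9,381.6000 + A$3,625.5109… = A$13,007.11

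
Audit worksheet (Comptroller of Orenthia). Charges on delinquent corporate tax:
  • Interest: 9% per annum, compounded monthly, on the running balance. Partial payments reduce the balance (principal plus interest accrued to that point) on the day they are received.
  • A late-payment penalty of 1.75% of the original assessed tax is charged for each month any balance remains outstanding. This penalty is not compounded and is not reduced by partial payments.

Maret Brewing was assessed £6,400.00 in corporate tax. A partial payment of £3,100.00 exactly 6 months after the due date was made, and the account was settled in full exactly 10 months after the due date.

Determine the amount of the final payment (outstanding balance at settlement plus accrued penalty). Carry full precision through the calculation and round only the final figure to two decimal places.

£4,822.48

Monthly rate = 9% ÷ 12 = 0.75%
Balance at month 6: £6,400.0000 × (1 + 0.0075)^6 = £6,693.4543…
After £3,100.00 payment: £6,693.4543… − £3,100.00 = £3,593.4543…
Balance at month 10: £3,593.4543… × (1 + 0.0075)^4 = £3,702.4768…
Penalty: 10 × 1.75% × £6,400.00 = £1,120.00
Final settlement = outstanding balance + penalty = £3,702.4768… + £1,120.00 = £4,822.48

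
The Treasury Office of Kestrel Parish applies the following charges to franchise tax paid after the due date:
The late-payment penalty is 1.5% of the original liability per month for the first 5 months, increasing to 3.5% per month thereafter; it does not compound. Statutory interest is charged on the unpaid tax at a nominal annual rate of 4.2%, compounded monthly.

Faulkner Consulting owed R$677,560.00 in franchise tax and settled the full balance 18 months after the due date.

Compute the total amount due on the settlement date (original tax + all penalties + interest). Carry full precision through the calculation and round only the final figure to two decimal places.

R$1,080,647.02

Penalty, months 1–5: 5 × 1.5% × R$677,560.00 = R$50,817.00
Penalty, months 6–18: 13 × 3.5% × R$677,560.00 = R$308,289.80
Interest (4.2%/yr ÷ 12 = 0.35%/month): R$677,560.00 × ((1 + 0.0035)^18 − 1) = R$43,980.2161…
Total = R$677,560.00 + R$359,106.8000 + R$43,980.2161… = R$1,080,647.02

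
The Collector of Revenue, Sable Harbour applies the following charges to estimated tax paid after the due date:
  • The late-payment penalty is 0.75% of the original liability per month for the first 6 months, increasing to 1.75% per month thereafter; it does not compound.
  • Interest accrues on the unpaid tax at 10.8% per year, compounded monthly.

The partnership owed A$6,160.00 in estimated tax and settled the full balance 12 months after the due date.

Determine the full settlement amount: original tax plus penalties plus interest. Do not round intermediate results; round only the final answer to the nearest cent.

A$7,783.22

Penalty, months 1–6: 6 × 0.75% × A$6,160.00 = A$277.20
Penalty, months 7–12: 6 × 1.75% × A$6,160.00 = A$646.80
Interest (10.8%/yr ÷ 12 = 0.9%/month): A$6,160.00 × ((1 + 0.009)^12 − 1) = A$699.2196…
Total = A$6,160.00 + A$924.0000 + A$699.2196… = A$7,783.22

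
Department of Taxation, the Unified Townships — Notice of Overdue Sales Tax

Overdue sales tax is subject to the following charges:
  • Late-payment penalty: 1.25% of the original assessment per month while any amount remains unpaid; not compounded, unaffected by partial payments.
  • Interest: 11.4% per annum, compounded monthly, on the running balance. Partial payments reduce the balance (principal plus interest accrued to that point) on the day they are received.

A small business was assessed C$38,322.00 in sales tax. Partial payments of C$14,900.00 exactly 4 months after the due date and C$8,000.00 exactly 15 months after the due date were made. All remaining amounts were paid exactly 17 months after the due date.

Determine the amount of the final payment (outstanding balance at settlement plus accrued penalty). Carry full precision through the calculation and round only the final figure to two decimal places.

C$28,146.39

Monthly rate = 11.4% ÷ 12 = 0.95%
Balance at month 4: C$38,322.0000 × (1 + 0.0095)^4 = C$39,799.1191…
After C$14,900.00 payment: C$39,799.1191… − C$14,900.00 = C$24,899.1191…
Balance at month 15: C$24,899.1191… × (1 + 0.0095)^11 = C$27,628.2603…
After C$8,000.00 payment: C$27,628.2603… − C$8,000.00 = C$19,628.2603…
Balance at month 17: C$19,628.2603… × (1 + 0.0095)^2 = C$20,002.9687…
Penalty: 17 × 1.25% × C$38,322.00 = C$8,143.43…
Final settlement = outstanding balance + penalty = C$20,002.9687… + C$8,143.43… = C$28,146.39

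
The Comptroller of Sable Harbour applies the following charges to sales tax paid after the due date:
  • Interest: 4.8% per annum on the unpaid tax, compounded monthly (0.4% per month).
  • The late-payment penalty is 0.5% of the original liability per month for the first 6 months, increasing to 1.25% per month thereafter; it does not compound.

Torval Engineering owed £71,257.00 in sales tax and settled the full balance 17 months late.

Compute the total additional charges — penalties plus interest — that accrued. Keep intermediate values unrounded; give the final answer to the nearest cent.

Penalty, months 1–6: 6 × 0.5% × £71,257.00 = £2,137.71
Penalty, months 7–17: 11 × 1.25% × £71,257.00 = £9,797.84…
Interest: £71,257.00 × ((1 + 0.004)^17 − 1) = £71,257.00 × 0.0702201… = £5,003.6762…
Penalties + interest = £11,935.5475 + £5,003.6762… = £16,939.22

£16,939.22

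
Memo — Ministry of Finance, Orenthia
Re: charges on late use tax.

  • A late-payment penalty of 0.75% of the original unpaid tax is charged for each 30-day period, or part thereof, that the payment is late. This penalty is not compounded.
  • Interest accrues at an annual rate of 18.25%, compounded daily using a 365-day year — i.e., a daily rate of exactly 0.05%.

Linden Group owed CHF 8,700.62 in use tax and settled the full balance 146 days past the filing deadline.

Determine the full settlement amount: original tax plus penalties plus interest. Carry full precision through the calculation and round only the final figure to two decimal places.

CHF 9,685.63

Penalty periods: ⌈146/30⌉ = 5; penalty = 5 × 0.75% × CHF 8,700.62 = CHF 326.27…
Interest: CHF 8,700.62 × ((1 + 0.0005)^146 − 1) = CHF 8,700.62 × 0.07571091… = CHF 658.7319…
Total = CHF 8,700.62 + CHF 326.2733… + CHF 658.7319… = CHF 9,685.63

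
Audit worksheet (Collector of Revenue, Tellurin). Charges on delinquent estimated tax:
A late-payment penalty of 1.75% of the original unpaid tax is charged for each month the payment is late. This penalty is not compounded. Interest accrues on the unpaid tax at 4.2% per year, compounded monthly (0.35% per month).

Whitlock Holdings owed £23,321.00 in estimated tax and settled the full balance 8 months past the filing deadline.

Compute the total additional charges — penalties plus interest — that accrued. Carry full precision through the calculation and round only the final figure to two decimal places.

Late-payment penalty: 8 × 1.75% × £23,321.00 = £3,264.94
Interest: £23,321.00 × ((1 + 0.0035)^8 − 1) = £23,321.00 × 0.0283454… = £661.0433…
Penalties + interest = £3,264.9400 + £661.0433… = £3,925.98

£3,925.98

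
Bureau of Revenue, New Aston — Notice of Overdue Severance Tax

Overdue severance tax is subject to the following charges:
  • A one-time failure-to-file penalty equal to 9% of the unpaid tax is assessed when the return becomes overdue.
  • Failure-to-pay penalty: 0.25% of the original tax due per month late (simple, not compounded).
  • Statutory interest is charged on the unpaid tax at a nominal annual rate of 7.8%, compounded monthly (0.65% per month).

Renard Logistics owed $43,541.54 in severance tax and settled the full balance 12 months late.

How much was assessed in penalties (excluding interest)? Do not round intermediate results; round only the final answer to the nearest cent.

$5,224.98

Failure-to-file penalty: 9% × $43,541.54 = $3,918.74…
Failure-to-pay penalty = 0.25% × $43,541.54 × 12 mo = $1,306.25…
Total penalty = $3,918.74… + $1,306.25… = $5,224.98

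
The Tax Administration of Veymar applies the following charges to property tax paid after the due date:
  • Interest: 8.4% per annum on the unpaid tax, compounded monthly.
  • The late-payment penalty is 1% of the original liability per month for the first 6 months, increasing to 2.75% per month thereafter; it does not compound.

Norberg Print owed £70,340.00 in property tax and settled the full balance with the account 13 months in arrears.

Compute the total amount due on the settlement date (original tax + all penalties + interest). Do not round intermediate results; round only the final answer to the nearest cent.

Penalty, months 1–6: 6 × 1% × £70,340.00 = £4,220.40
Penalty, months 7–13: 7 × 2.75% × £70,340.00 = £13,540.45
Interest (8.4%/yr ÷ 12 = 0.7%/month): £70,340.00 × ((1 + 0.007)^13 − 1) = £6,676.8020…
Total = £70,340.00 + £17,760.8500 + £6,676.8020… = £94,777.65

£94,777.65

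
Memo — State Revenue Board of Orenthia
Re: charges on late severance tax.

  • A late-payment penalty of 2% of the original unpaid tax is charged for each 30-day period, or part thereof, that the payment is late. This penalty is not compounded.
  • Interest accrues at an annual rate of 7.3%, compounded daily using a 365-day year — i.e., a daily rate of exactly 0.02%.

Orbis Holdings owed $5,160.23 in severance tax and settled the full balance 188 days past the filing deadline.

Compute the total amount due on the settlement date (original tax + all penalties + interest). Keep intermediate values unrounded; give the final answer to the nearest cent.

Penalty periods: ⌈188/30⌉ = 7; penalty = 7 × 2% × $5,160.23 = $722.43…
Interest: $5,160.23 × ((1 + 0.0002)^188 − 1) = $5,160.23 × 0.03831192… = $197.6983…
Total = $5,160.23 + $722.4322 + $197.6983… = $6,080.36

$6,080.36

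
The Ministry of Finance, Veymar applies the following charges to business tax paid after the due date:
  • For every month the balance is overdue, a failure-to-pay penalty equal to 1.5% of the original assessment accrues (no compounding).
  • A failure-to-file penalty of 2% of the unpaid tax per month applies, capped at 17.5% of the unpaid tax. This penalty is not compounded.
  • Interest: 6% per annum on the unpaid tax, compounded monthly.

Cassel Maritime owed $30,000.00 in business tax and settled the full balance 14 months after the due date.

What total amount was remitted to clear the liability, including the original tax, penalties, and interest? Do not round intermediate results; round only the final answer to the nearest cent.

$43,719.63

Failure-to-file: 14 × 2% × $30,000.00 = $8,400.00, capped at 17.5% × $30,000.00 = $5,250.00
Failure-to-pay penalty: 14 × 1.5% × $30,000.00 = $6,300.00
Interest (6%/yr ÷ 12 = 0.5%/month): $30,000.00 × ((1 + 0.005)^14 − 1) = $2,169.6340…
Total = $30,000.00 + $11,550.0000 + $2,169.6340… = $43,719.63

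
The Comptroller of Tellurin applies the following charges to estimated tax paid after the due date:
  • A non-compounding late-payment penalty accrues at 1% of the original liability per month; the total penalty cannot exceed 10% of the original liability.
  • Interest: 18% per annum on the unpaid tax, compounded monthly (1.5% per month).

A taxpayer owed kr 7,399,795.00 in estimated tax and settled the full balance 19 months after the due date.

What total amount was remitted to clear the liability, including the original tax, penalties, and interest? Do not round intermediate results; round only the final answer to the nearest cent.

kr 10,559,142.99

Penalty (uncapped): 19 × 1% × kr 7,399,795.00 = kr 1,405,961.05; cap = 10% × kr 7,399,795.00 = kr 739,979.50 → penalty = kr 739,979.50
Interest: kr 7,399,795.00 × ((1 + 0.015)^19 − 1) = kr 7,399,795.00 × 0.3269507… = kr 2,419,368.4908…
Total = kr 7,399,795.00 + kr 739,979.5000 + kr 2,419,368.4908… = kr 10,559,142.99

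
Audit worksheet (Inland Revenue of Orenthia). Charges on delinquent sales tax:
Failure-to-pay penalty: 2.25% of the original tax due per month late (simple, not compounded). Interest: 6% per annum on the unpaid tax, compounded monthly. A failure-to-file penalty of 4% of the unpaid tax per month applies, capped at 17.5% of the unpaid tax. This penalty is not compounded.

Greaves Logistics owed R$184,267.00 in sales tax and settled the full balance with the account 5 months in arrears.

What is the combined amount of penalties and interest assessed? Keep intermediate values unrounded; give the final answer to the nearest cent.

R$57,629.74

Failure-to-file: 5 × 4% × R$184,267.00 = R$36,853.40, capped at 17.5% × R$184,267.00 = R$32,246.73…
Failure-to-pay penalty = 2.25% × R$184,267.00 × 5 mo = R$20,730.04…
Interest (6%/yr ÷ 12 = 0.5%/month): R$184,267.00 × ((1 + 0.005)^5 − 1) = R$4,652.9727…
Penalties + interest = R$52,976.7625 + R$4,652.9727… = R$57,629.74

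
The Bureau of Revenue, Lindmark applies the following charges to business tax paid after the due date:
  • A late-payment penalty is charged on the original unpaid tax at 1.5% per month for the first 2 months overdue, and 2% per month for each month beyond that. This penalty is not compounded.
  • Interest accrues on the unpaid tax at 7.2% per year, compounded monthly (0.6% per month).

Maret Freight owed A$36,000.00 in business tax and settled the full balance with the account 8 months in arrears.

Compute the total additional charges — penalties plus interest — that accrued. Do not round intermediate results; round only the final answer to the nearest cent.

A$7,164.73

Penalty, months 1–2: 2 × 1.5% × A$36,000.00 = A$1,080.00
Penalty, months 3–8: 6 × 2% × A$36,000.00 = A$4,320.00
Interest: A$36,000.00 × ((1 + 0.006)^8 − 1) = A$36,000.00 × 0.0490202… = A$1,764.7267…
Penalties + interest = A$5,400.0000 + A$1,764.7267… = A$7,164.73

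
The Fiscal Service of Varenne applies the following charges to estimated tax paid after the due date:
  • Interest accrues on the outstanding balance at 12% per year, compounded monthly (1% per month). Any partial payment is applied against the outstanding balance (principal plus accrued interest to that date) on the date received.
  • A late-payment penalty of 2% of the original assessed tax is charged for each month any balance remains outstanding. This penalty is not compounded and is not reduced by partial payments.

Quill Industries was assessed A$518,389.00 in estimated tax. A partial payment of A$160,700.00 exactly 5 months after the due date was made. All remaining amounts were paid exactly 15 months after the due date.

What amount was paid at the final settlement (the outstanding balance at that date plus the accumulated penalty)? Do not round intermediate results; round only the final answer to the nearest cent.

A$579,837.46

Balance at month 5: A$518,389.0000 × (1 + 0.01)^5 = A$544,832.0489…
After A$160,700.00 payment: A$544,832.0489… − A$160,700.00 = A$384,132.0489…
Balance at month 15: A$384,132.0489… × (1 + 0.01)^10 = A$424,320.7603…
Penalty: 15 × 2% × A$518,389.00 = A$155,516.70
Final settlement = outstanding balance + penalty = A$424,320.7603… + A$155,516.70 = A$579,837.46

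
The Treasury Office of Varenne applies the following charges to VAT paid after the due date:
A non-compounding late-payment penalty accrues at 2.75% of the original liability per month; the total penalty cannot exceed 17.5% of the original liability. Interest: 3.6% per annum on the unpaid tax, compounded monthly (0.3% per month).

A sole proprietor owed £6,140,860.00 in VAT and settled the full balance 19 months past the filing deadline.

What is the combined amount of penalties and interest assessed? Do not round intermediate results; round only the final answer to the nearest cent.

£1,434,292.91

Penalty (uncapped): 19 × 2.75% × £6,140,860.00 = £3,208,599.35; cap = 17.5% × £6,140,860.00 = £1,074,650.50 → penalty = £1,074,650.50
Interest: £6,140,860.00 × ((1 + 0.003)^19 − 1) = £6,140,860.00 × 0.0585655… = £359,642.4123…
Penalties + interest = £1,074,650.5000 + £359,642.4123… = £1,434,292.91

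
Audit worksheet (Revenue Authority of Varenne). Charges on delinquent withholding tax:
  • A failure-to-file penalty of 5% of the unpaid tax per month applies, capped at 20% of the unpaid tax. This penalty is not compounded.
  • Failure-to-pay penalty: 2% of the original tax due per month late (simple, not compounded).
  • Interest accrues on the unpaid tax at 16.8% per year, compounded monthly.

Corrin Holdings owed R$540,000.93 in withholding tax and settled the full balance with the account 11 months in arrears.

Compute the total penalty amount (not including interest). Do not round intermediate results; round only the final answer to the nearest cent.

R$226,800.39

Failure-to-file: 11 × 5% × R$540,000.93 = R$297,000.51…, capped at 20% × R$540,000.93 = R$108,000.19…
Failure-to-pay penalty = 2% × R$540,000.93 × 11 mo = R$118,800.20…
Total penalty = R$108,000.19… + R$118,800.20… = R$226,800.39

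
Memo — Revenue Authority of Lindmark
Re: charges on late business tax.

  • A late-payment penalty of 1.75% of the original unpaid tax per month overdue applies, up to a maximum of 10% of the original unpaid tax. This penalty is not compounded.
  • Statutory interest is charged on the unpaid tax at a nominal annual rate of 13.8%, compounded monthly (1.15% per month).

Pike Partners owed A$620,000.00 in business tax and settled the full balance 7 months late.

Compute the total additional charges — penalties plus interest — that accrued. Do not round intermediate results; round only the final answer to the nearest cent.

A$113,665.28

Penalty (uncapped): 7 × 1.75% × A$620,000.00 = A$75,950.00; cap = 10% × A$620,000.00 = A$62,000.00 → penalty = A$62,000.00
Interest: A$620,000.00 × ((1 + 0.0115)^7 − 1) = A$620,000.00 × 0.0833311… = A$51,665.2802…
Penalties + interest = A$62,000.0000 + A$51,665.2802… = A$113,665.28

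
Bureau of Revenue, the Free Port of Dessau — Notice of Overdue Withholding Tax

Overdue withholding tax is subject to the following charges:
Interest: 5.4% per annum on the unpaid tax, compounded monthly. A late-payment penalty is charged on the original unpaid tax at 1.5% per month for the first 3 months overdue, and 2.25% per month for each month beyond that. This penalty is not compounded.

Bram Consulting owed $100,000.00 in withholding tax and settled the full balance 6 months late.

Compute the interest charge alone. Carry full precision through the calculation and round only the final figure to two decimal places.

Interest (5.4%/yr ÷ 12 = 0.45%/month): $100,000.00 × ((1 + 0.0045)^6 − 1) = $2,730.5579…

$2,730.56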